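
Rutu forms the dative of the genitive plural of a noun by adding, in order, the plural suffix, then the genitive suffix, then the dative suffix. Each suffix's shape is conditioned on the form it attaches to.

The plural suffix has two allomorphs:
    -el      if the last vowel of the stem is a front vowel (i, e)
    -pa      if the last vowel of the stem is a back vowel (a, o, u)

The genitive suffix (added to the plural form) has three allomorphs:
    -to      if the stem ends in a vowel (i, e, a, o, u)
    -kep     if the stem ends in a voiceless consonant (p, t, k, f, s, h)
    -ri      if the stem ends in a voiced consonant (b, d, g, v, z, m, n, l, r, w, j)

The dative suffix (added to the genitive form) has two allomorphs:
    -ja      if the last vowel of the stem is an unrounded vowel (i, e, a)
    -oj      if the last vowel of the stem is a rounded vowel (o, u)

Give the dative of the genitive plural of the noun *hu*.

hupatooj

*hu*: last vowel = /u/, a back vowel → -pa → *hupa*.
The plural form *hupa*: final sound = /a/, a vowel → -to → *hupato*.
Since the last vowel of the genitive form *hupato* is /o/ (a rounded vowel), it takes -oj, giving *hupatooj*.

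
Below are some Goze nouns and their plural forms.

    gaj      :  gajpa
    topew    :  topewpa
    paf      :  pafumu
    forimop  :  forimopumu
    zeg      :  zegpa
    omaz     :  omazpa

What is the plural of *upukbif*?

upukbifumu

The alternation tracks the final consonant of the stem — -umu when the stem ends in a voiceless consonant (*paf*, *forimop*); -pa when the stem ends in a voiced consonant (*gaj*, *topew*, *zeg*, *omaz*).
Since the final consonant of *upukbif* is /f/ (voiceless), it takes -umu, giving *upukbifumu*.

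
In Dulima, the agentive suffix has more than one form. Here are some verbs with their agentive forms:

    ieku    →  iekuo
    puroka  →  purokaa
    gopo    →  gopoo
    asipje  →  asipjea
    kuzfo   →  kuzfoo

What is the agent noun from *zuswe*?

Looking at the last vowel of each stem: -o when the last vowel of the stem is a rounded vowel (*ieku*, *gopo*, *kuzfo*); -a when the last vowel of the stem is an unrounded vowel (*puroka*, *asipje*).
*zuswe*: last vowel = /e/, an unrounded vowel → -a → *zuswea*.

zuswea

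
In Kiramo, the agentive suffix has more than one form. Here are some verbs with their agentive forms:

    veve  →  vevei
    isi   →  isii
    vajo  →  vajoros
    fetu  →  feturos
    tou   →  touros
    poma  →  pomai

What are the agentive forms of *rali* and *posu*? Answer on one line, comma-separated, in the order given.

ralii, posuros

Looking at the last vowel of each stem: -ros when the last vowel of the stem is a rounded vowel (*vajo*, *fetu*, *tou*); -i when the last vowel of the stem is an unrounded vowel (*veve*, *isi*, *poma*).
The last vowel of *rali* is /i/, which is an unrounded vowel, so the suffix is -i, giving *ralii*.
*posu* — last vowel /u/ (a rounded vowel) → -ros → *posuros*.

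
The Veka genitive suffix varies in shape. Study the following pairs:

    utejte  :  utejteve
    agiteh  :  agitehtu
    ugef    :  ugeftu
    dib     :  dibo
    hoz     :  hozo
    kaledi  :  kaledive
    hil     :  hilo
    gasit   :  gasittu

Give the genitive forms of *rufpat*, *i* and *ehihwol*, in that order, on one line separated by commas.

The alternation tracks the final sound of the stem — -tu when the stem ends in a voiceless consonant (*agiteh*, *ugef*, *gasit*); -o when the stem ends in a voiced consonant (*dib*, *hoz*, *hil*); -ve when the stem ends in a vowel (*utejte*, *kaledi*).
Since the final sound of *rufpat* is /t/ (a voiceless consonant), it takes -tu, giving *rufpattu*.
The final sound of *i* is /i/, which is a vowel, so the suffix is -ve, giving *ive*.
*ehihwol* — final sound /l/ (a voiced consonant) → -o → *ehihwolo*.

rufpattu, ive, ehihwolo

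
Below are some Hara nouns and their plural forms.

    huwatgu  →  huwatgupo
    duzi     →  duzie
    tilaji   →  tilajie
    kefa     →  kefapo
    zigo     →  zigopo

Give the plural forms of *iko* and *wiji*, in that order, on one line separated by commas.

ikopo, wijie

The suffix is conditioned by the last vowel: -e when the last vowel of the stem is a front vowel (*duzi*, *tilaji*); -po when the last vowel of the stem is a back vowel (*huwatgu*, *kefa*, *zigo*).
*iko* — last vowel /o/ (a back vowel) → -po → *ikopo*.
The last vowel of *wiji* is /i/, which is a front vowel, so the suffix is -e, giving *wijie*.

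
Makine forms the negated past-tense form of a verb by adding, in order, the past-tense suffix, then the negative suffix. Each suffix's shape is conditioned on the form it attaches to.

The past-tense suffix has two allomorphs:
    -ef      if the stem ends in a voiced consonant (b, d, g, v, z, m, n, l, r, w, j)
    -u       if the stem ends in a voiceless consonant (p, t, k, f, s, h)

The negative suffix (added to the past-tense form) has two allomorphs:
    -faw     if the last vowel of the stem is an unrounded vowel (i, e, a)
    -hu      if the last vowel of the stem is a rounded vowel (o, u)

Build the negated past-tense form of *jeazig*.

jeazigeffaw

The final consonant of *jeazig* is /g/, which is voiced, so the past-tense suffix is -ef, giving *jeazigef*.
The past-tense form *jeazigef*: last vowel = /e/, an unrounded vowel → -faw → *jeazigeffaw*.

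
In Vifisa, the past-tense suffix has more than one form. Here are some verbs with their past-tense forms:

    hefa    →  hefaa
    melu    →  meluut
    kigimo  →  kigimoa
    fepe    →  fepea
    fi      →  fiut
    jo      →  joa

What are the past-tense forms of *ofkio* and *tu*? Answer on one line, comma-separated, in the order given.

The suffix is conditioned by the last vowel: -ut when the last vowel of the stem is a high vowel (*melu*, *fi*); -a when the last vowel of the stem is a non-high vowel (*hefa*, *kigimo*, *fepe*, *jo*).
*ofkio* — last vowel /o/ (a non-high vowel) → -a → *ofkioa*.
Since the last vowel of *tu* is /u/ (a high vowel), it takes -ut, giving *tuut*.

ofkioa, tuut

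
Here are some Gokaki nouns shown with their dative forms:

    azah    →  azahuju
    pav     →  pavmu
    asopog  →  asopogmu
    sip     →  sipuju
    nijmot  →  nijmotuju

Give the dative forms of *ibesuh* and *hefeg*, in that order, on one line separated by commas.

Looking at the final consonant of each stem: -uju when the stem ends in a voiceless consonant (*azah*, *sip*, *nijmot*); -mu when the stem ends in a voiced consonant (*pav*, *asopog*).
*ibesuh*: final consonant = /h/, voiceless → -uju → *ibesuhuju*.
*hefeg* — final consonant /g/ (voiced) → -mu → *hefegmu*.

ibesuhuju, hefegmu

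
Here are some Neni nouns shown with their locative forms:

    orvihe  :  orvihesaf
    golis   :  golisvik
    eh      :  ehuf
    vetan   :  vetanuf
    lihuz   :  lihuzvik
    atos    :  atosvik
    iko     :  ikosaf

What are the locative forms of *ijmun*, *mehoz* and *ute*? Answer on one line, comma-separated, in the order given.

The alternation tracks the final sound of the stem — -vik when the stem ends in a sibilant (*golis*, *lihuz*, *atos*); -uf when the stem ends in a non-sibilant consonant (*eh*, *vetan*); -saf when the stem ends in a vowel (*orvihe*, *iko*).
Since the final sound of *ijmun* is /n/ (a non-sibilant consonant), it takes -uf, giving *ijmunuf*.
Since the final sound of *mehoz* is /z/ (a sibilant), it takes -vik, giving *mehozvik*.
*ute* — final sound /e/ (a vowel) → -saf → *utesaf*.

ijmunuf, mehozvik, utesaf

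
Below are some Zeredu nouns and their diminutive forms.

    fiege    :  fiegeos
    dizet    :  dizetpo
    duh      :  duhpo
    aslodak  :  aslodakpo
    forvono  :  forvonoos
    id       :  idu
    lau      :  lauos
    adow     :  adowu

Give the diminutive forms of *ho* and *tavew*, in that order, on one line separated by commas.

hoos, tavewu

The alternation tracks the final sound of the stem — -po when the stem ends in a voiceless consonant (*dizet*, *duh*, *aslodak*); -u when the stem ends in a voiced consonant (*id*, *adow*); -os when the stem ends in a vowel (*fiege*, *forvono*, *lau*).
The final sound of *ho* is /o/, which is a vowel, so the suffix is -os, giving *hoos*.
*tavew* — final sound /w/ (a voiced consonant) → -u → *tavewu*.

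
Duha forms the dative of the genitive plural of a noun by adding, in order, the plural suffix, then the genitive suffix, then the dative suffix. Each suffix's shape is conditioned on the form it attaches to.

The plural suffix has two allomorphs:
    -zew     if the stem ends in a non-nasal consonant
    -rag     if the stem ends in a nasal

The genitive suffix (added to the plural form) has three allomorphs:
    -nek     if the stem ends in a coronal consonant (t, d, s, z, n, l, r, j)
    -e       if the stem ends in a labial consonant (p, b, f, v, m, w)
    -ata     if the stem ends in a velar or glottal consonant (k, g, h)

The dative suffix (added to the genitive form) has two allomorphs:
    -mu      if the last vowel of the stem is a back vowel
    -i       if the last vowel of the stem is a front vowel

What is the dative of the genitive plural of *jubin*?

jubinragatamu

*jubin* — final consonant /n/ (a nasal) → -rag → *jubinrag*.
The plural form *jubinrag* — final consonant /g/ (velar/glottal) → -ata → *jubinragata*.
Since the last vowel of the genitive form *jubinragata* is /a/ (a back vowel), it takes -mu, giving *jubinragatamu*.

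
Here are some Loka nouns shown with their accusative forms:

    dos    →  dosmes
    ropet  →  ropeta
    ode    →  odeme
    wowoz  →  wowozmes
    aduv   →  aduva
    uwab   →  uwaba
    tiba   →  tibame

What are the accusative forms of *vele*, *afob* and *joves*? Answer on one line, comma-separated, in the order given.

veleme, afoba, jovesmes

The pattern is sibilance of the final sound: -mes when the stem ends in a sibilant (*dos*, *wowoz*); -a when the stem ends in a non-sibilant consonant (*ropet*, *aduv*, *uwab*); -me when the stem ends in a vowel (*ode*, *tiba*).
The final sound of *vele* is /e/, which is a vowel, so the suffix is -me, giving *veleme*.
Since the final sound of *afob* is /b/ (a non-sibilant consonant), it takes -a, giving *afoba*.
Since the final sound of *joves* is /s/ (a sibilant), it takes -mes, giving *jovesmes*.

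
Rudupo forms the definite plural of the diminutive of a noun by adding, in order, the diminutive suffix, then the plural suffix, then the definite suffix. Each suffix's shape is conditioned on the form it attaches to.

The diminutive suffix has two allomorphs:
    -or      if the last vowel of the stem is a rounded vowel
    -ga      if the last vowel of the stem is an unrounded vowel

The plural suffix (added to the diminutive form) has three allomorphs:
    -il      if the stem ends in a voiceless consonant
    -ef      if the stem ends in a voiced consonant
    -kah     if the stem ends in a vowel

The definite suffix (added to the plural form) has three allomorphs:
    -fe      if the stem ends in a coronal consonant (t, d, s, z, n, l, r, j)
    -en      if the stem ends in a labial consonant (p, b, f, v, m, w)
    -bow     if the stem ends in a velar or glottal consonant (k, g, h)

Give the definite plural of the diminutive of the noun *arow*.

aroworefen

Since the last vowel of *arow* is /o/ (a rounded vowel), it takes -or, giving *arowor*.
The diminutive form *arowor*: final sound = /r/, a voiced consonant → -ef → *aroworef*.
Since the final consonant of the plural form *aroworef* is /f/ (labial), it takes -en, giving *aroworefen*.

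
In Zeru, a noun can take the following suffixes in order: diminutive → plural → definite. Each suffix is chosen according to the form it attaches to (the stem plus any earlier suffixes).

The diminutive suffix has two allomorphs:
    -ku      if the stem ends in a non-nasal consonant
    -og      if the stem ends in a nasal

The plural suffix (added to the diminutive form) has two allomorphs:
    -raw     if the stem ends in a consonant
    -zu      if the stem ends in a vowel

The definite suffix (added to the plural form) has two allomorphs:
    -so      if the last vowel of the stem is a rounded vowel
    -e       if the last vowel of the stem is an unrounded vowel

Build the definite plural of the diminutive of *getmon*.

getmonograwe

*getmon*: final consonant = /n/, a nasal → -og → *getmonog*.
Since the final sound of the diminutive form *getmonog* is /g/ (a consonant), it takes -raw, giving *getmonograw*.
Since the last vowel of the plural form *getmonograw* is /a/ (an unrounded vowel), it takes -e, giving *getmonograwe*.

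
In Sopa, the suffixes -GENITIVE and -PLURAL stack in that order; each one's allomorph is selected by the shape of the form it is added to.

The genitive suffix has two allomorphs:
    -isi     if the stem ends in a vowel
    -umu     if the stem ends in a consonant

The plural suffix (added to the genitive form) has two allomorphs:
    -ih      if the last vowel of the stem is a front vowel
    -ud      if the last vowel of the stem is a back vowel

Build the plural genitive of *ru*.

Since the final sound of *ru* is /u/ (a vowel), it takes -isi, giving *ruisi*.
Since the last vowel of the genitive form *ruisi* is /i/ (a front vowel), it takes -ih, giving *ruisiih*.

ruisiih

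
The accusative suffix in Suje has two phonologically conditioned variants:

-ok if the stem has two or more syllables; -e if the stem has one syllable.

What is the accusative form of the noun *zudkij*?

zudkijok

With 2 syllables, *zudkij* takes -ok → *zudkijok*.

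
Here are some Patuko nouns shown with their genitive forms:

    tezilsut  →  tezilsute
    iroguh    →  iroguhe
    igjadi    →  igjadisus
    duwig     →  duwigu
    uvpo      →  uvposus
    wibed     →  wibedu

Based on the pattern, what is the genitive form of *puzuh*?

puzuhe

Looking at the final sound of each stem: -e when the stem ends in a voiceless consonant (*tezilsut*, *iroguh*); -u when the stem ends in a voiced consonant (*duwig*, *wibed*); -sus when the stem ends in a vowel (*igjadi*, *uvpo*).
*puzuh* — final sound /h/ (a voiceless consonant) → -e → *puzuhe*.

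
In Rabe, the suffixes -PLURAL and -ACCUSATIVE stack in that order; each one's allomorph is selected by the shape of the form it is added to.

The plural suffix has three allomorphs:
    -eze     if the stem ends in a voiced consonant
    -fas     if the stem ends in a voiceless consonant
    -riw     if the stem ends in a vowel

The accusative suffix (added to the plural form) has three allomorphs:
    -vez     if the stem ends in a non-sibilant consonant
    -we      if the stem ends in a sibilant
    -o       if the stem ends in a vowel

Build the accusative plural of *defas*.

defasfaswe

*defas*: final sound = /s/, a voiceless consonant → -fas → *defasfas*.
The plural form *defasfas* — final sound /s/ (a sibilant) → -we → *defasfaswe*.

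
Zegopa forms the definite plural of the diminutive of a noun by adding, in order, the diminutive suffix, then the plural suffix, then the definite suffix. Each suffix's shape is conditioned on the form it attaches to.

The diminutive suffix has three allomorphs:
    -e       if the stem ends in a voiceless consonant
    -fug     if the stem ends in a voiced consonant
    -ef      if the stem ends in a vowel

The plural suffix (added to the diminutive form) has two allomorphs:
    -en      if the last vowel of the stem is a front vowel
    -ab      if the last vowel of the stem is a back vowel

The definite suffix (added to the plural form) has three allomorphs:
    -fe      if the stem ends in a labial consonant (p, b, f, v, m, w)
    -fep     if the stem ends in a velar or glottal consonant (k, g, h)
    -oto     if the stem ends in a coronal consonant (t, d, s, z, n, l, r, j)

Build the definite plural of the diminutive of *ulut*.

uluteenoto

Since the final sound of *ulut* is /t/ (a voiceless consonant), it takes -e, giving *ulute*.
Since the last vowel of the diminutive form *ulute* is /e/ (a front vowel), it takes -en, giving *uluteen*.
The plural form *uluteen* — final consonant /n/ (coronal) → -oto → *uluteenoto*.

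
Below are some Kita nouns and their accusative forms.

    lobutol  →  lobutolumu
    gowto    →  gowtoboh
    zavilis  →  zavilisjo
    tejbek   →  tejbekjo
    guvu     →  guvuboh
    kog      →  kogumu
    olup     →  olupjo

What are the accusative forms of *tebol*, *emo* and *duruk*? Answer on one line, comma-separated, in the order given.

tebolumu, emoboh, durukjo

The pattern is voicing of the final sound: -jo when the stem ends in a voiceless consonant (*zavilis*, *tejbek*, *olup*); -umu when the stem ends in a voiced consonant (*lobutol*, *kog*); -boh when the stem ends in a vowel (*gowto*, *guvu*).
*tebol* — final sound /l/ (a voiced consonant) → -umu → *tebolumu*.
*emo*: final sound = /o/, a vowel → -boh → *emoboh*.
The final sound of *duruk* is /k/, which is a voiceless consonant, so the suffix is -jo, giving *durukjo*.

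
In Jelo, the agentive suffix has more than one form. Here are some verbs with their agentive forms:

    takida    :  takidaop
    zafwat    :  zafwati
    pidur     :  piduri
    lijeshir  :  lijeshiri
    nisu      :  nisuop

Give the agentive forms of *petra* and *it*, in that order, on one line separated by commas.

petraop, iti

The alternation tracks the final sound of the stem — -i when the stem ends in a consonant (*zafwat*, *pidur*, *lijeshir*); -op when the stem ends in a vowel (*takida*, *nisu*).
Since the final sound of *petra* is /a/ (a vowel), it takes -op, giving *petraop*.
*it*: final sound = /t/, a consonant → -i → *iti*.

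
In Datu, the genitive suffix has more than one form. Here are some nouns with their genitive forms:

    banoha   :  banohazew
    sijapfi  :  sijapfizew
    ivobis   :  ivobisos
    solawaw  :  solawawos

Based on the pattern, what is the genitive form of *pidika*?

pidikazew

The suffix is conditioned by the final sound: -os when the stem ends in a consonant (*ivobis*, *solawaw*); -zew when the stem ends in a vowel (*banoha*, *sijapfi*).
The final sound of *pidika* is /a/, which is a vowel, so the suffix is -zew, giving *pidikazew*.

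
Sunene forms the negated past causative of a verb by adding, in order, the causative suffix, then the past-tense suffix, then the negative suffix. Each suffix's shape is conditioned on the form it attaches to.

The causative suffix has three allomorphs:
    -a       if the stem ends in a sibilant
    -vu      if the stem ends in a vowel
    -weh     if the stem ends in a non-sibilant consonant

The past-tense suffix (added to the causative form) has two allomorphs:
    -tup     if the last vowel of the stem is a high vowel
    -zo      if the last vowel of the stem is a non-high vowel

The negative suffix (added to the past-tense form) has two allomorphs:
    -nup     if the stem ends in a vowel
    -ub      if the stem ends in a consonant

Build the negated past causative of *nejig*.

nejigwehzonup

Since the final sound of *nejig* is /g/ (a non-sibilant consonant), it takes -weh, giving *nejigweh*.
The causative form *nejigweh* — last vowel /e/ (a non-high vowel) → -zo → *nejigwehzo*.
The past-tense form *nejigwehzo*: final sound = /o/, a vowel → -nup → *nejigwehzonup*.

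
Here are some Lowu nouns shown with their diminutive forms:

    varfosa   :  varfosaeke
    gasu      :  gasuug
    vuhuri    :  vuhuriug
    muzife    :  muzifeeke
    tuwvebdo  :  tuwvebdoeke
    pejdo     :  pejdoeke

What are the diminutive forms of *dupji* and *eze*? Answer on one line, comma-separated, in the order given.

dupjiug, ezeeke

The pattern is height harmony: -ug when the last vowel of the stem is a high vowel (*gasu*, *vuhuri*); -eke when the last vowel of the stem is a non-high vowel (*varfosa*, *muzife*, *tuwvebdo*, *pejdo*).
The last vowel of *dupji* is /i/, which is a high vowel, so the suffix is -ug, giving *dupjiug*.
The last vowel of *eze* is /e/, which is a non-high vowel, so the suffix is -eke, giving *ezeeke*.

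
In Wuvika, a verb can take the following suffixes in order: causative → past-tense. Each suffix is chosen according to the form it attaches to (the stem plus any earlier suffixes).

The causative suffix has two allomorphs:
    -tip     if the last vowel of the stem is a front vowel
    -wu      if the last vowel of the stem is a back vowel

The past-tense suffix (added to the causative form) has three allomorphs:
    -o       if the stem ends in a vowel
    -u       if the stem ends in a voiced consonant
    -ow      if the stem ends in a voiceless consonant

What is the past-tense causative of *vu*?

vuwuo

Since the last vowel of *vu* is /u/ (a back vowel), it takes -wu, giving *vuwu*.
The final sound of the causative form *vuwu* is /u/, which is a vowel, so the past-tense suffix is -o, giving *vuwuo*.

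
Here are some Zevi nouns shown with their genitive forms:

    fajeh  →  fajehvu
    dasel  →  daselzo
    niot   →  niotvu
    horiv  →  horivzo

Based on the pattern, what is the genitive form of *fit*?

The pattern is voicing of the final consonant: -vu when the stem ends in a voiceless consonant (*fajeh*, *niot*); -zo when the stem ends in a voiced consonant (*dasel*, *horiv*).
The final consonant of *fit* is /t/, which is voiceless, so the suffix is -vu, giving *fitvu*.

fitvu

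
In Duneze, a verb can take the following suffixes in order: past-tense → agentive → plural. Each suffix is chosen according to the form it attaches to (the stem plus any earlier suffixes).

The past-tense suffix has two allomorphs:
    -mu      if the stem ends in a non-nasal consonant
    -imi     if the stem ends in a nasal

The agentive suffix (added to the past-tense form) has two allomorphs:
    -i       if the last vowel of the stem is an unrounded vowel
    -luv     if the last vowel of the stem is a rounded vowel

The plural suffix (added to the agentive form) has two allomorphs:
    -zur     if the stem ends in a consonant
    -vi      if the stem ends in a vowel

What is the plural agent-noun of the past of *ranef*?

Since the final consonant of *ranef* is /f/ (non-nasal), it takes -mu, giving *ranefmu*.
The past-tense form *ranefmu*: last vowel = /u/, a rounded vowel → -luv → *ranefmuluv*.
The agentive form *ranefmuluv*: final sound = /v/, a consonant → -zur → *ranefmuluvzur*.

ranefmuluvzur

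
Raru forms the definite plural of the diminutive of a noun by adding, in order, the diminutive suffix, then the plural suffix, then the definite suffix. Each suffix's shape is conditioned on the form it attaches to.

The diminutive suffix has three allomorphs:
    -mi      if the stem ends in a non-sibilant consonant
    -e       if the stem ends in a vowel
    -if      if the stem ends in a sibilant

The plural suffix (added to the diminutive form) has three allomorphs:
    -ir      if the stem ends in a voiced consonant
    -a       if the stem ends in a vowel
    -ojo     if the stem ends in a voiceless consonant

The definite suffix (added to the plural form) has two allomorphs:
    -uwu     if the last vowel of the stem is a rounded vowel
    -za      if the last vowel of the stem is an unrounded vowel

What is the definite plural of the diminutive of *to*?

toeaza

Since the final sound of *to* is /o/ (a vowel), it takes -e, giving *toe*.
The final sound of the diminutive form *toe* is /e/, which is a vowel, so the plural suffix is -a, giving *toea*.
The plural form *toea* — last vowel /a/ (an unrounded vowel) → -za → *toeaza*.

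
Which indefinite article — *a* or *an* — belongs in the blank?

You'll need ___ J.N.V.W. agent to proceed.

The indefinite article is chosen by the initial *sound* of the following word, not its spelling.
The initialism *J.N.V.W.* is read letter by letter; the first letter, J, is pronounced /dʒeɪ/, which begins with a consonant sound.
So the article is *a*: You'll need a J.N.V.W. agent to proceed.

a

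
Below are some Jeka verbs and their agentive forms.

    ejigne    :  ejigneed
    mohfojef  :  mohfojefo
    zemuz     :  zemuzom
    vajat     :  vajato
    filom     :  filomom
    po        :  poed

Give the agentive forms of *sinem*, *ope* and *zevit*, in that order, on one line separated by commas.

sinemom, opeed, zevito

The suffix is conditioned by the final sound: -o when the stem ends in a voiceless consonant (*mohfojef*, *vajat*); -om when the stem ends in a voiced consonant (*zemuz*, *filom*); -ed when the stem ends in a vowel (*ejigne*, *po*).
Since the final sound of *sinem* is /m/ (a voiced consonant), it takes -om, giving *sinemom*.
The final sound of *ope* is /e/, which is a vowel, so the suffix is -ed, giving *opeed*.
The final sound of *zevit* is /t/, which is a voiceless consonant, so the suffix is -o, giving *zevito*.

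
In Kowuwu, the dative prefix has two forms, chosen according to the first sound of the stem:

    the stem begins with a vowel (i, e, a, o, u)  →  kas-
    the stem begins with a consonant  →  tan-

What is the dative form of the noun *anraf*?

*anraf*: first sound = /a/, a vowel → kas- → *kasanraf*.

kasanraf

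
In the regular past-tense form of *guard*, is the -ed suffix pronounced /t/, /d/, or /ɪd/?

/ɪd/

The stem *guard* ends in /t/ or /d/.
The -ed suffix is realized as /ɪd/ after /t, d/; as /t/ after other voiceless consonants; and as /d/ after other voiced sounds.
So -ed on *guard* is pronounced /ɪd/.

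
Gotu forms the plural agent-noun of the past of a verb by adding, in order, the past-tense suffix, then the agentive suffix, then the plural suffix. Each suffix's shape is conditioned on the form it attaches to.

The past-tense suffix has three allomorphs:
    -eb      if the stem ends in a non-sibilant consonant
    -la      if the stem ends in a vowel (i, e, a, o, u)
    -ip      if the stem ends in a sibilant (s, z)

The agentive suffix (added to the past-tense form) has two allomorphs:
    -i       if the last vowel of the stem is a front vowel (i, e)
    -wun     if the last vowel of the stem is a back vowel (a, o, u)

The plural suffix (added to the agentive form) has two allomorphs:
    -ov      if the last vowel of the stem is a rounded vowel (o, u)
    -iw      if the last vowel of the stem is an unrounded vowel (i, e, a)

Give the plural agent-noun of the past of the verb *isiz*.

Since the final sound of *isiz* is /z/ (a sibilant), it takes -ip, giving *isizip*.
The last vowel of the past-tense form *isizip* is /i/, which is a front vowel, so the agentive suffix is -i, giving *isizipi*.
The agentive form *isizipi*: last vowel = /i/, an unrounded vowel → -iw → *isizipiiw*.

isizipiiw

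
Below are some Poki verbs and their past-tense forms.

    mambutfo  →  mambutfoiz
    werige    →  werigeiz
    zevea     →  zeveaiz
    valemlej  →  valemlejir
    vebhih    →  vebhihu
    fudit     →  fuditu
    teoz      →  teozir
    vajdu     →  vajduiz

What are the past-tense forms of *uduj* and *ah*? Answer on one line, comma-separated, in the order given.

udujir, ahu

The pattern is voicing of the final sound: -u when the stem ends in a voiceless consonant (*vebhih*, *fudit*); -ir when the stem ends in a voiced consonant (*valemlej*, *teoz*); -iz when the stem ends in a vowel (*mambutfo*, *werige*, *zevea*, *vajdu*).
Since the final sound of *uduj* is /j/ (a voiced consonant), it takes -ir, giving *udujir*.
Since the final sound of *ah* is /h/ (a voiceless consonant), it takes -u, giving *ahu*.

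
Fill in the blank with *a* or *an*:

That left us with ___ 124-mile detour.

The indefinite article is chosen by the initial *sound* of the following word, not its spelling.
The number *124* is spoken "one hundred …", beginning with /wʌn/ — a consonant sound.
So the article is *a*: That left us with a 124-mile detour.

a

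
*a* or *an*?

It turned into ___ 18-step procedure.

an

The indefinite article is chosen by the initial *sound* of the following word, not its spelling.
The number *18* is spoken "eighteen", beginning with /ˌeɪˈtiːn/ — a vowel sound.
So the article is *an*: It turned into an 18-step procedure.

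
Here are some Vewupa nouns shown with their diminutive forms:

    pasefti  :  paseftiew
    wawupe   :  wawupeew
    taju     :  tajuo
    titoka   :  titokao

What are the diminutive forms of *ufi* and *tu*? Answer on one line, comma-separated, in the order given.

ufiew, tuo

The suffix is conditioned by the last vowel: -ew when the last vowel of the stem is a front vowel (*pasefti*, *wawupe*); -o when the last vowel of the stem is a back vowel (*taju*, *titoka*).
Since the last vowel of *ufi* is /i/ (a front vowel), it takes -ew, giving *ufiew*.
The last vowel of *tu* is /u/, which is a back vowel, so the suffix is -o, giving *tuo*.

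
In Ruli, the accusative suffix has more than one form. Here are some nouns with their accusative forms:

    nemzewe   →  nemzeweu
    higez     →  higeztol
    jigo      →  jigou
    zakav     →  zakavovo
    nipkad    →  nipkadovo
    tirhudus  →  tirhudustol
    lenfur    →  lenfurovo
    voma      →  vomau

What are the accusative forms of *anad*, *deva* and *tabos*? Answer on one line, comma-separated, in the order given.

anadovo, devau, tabostol

Looking at the final sound of each stem: -tol when the stem ends in a sibilant (*higez*, *tirhudus*); -ovo when the stem ends in a non-sibilant consonant (*zakav*, *nipkad*, *lenfur*); -u when the stem ends in a vowel (*nemzewe*, *jigo*, *voma*).
Since the final sound of *anad* is /d/ (a non-sibilant consonant), it takes -ovo, giving *anadovo*.
*deva*: final sound = /a/, a vowel → -u → *devau*.
Since the final sound of *tabos* is /s/ (a sibilant), it takes -tol, giving *tabostol*.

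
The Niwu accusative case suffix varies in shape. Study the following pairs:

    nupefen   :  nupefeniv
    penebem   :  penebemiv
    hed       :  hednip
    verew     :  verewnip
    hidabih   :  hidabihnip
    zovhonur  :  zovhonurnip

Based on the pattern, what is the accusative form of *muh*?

The pattern is nasality of the final consonant: -iv when the stem ends in a nasal (*nupefen*, *penebem*); -nip when the stem ends in a non-nasal consonant (*hed*, *verew*, *hidabih*, *zovhonur*).
*muh*: final consonant = /h/, non-nasal → -nip → *muhnip*.

muhnip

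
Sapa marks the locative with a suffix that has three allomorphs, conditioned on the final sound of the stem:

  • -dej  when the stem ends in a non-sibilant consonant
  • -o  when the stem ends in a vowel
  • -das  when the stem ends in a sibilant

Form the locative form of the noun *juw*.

Since the final sound of *juw* is /w/ (a non-sibilant consonant), it takes -dej, giving *juwdej*.

juwdej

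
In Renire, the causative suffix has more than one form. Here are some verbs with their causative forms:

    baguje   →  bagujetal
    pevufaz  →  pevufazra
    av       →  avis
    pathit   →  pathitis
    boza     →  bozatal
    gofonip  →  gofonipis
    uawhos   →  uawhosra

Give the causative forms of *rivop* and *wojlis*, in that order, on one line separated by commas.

rivopis, wojlisra

The pattern is sibilance of the final sound: -ra when the stem ends in a sibilant (*pevufaz*, *uawhos*); -is when the stem ends in a non-sibilant consonant (*av*, *pathit*, *gofonip*); -tal when the stem ends in a vowel (*baguje*, *boza*).
Since the final sound of *rivop* is /p/ (a non-sibilant consonant), it takes -is, giving *rivopis*.
*wojlis*: final sound = /s/, a sibilant → -ra → *wojlisra*.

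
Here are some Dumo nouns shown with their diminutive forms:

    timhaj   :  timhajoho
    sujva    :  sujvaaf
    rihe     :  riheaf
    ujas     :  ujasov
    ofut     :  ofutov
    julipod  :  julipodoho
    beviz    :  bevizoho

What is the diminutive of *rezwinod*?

Looking at the final sound of each stem: -ov when the stem ends in a voiceless consonant (*ujas*, *ofut*); -oho when the stem ends in a voiced consonant (*timhaj*, *julipod*, *beviz*); -af when the stem ends in a vowel (*sujva*, *rihe*).
*rezwinod* — final sound /d/ (a voiced consonant) → -oho → *rezwinodoho*.

rezwinodoho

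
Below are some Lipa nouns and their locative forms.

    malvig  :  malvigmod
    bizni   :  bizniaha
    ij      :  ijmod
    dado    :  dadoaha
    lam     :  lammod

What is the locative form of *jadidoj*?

jadidojmod

The suffix is conditioned by the final sound: -mod when the stem ends in a consonant (*malvig*, *ij*, *lam*); -aha when the stem ends in a vowel (*bizni*, *dado*).
The final sound of *jadidoj* is /j/, which is a consonant, so the suffix is -mod, giving *jadidojmod*.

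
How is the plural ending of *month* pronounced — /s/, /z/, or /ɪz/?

/s/

The stem *month* ends in a voiceless non-sibilant consonant.
The plural suffix surfaces as /ɪz/ after sibilants, /s/ after other voiceless consonants, and /z/ after other voiced sounds.
So the plural -s on *month* is pronounced /s/.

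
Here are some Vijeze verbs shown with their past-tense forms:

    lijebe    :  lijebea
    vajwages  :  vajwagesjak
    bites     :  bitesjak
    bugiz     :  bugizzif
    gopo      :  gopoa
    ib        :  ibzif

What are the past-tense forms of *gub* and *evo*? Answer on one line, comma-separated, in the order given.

gubzif, evoa

The alternation tracks the final sound of the stem — -jak when the stem ends in a voiceless consonant (*vajwages*, *bites*); -zif when the stem ends in a voiced consonant (*bugiz*, *ib*); -a when the stem ends in a vowel (*lijebe*, *gopo*).
*gub* — final sound /b/ (a voiced consonant) → -zif → *gubzif*.
*evo*: final sound = /o/, a vowel → -a → *evoa*.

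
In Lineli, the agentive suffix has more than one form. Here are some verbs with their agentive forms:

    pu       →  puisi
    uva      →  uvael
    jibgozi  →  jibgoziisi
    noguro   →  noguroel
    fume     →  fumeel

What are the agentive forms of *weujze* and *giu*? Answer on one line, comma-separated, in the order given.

weujzeel, giuisi

The alternation tracks the last vowel of the stem — -isi when the last vowel of the stem is a high vowel (*pu*, *jibgozi*); -el when the last vowel of the stem is a non-high vowel (*uva*, *noguro*, *fume*).
*weujze* — last vowel /e/ (a non-high vowel) → -el → *weujzeel*.
*giu* — last vowel /u/ (a high vowel) → -isi → *giuisi*.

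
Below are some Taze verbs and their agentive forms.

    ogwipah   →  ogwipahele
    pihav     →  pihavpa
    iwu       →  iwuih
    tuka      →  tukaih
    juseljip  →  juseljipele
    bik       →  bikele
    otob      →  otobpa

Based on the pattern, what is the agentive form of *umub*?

Looking at the final sound of each stem: -ele when the stem ends in a voiceless consonant (*ogwipah*, *juseljip*, *bik*); -pa when the stem ends in a voiced consonant (*pihav*, *otob*); -ih when the stem ends in a vowel (*iwu*, *tuka*).
The final sound of *umub* is /b/, which is a voiced consonant, so the suffix is -pa, giving *umubpa*.

umubpa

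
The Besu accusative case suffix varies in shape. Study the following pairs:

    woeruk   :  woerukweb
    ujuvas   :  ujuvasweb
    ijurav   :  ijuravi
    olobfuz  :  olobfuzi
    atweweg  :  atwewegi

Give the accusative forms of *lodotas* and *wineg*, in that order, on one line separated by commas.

lodotasweb, winegi

Looking at the final consonant of each stem: -web when the stem ends in a voiceless consonant (*woeruk*, *ujuvas*); -i when the stem ends in a voiced consonant (*ijurav*, *olobfuz*, *atweweg*).
The final consonant of *lodotas* is /s/, which is voiceless, so the suffix is -web, giving *lodotasweb*.
The final consonant of *wineg* is /g/, which is voiced, so the suffix is -i, giving *winegi*.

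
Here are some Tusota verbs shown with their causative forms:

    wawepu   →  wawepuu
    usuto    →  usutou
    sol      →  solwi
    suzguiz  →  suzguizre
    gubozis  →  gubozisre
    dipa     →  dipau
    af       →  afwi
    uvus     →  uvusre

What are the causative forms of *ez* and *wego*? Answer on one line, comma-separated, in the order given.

The pattern is sibilance of the final sound: -re when the stem ends in a sibilant (*suzguiz*, *gubozis*, *uvus*); -wi when the stem ends in a non-sibilant consonant (*sol*, *af*); -u when the stem ends in a vowel (*wawepu*, *usuto*, *dipa*).
The final sound of *ez* is /z/, which is a sibilant, so the suffix is -re, giving *ezre*.
The final sound of *wego* is /o/, which is a vowel, so the suffix is -u, giving *wegou*.

ezre, wegou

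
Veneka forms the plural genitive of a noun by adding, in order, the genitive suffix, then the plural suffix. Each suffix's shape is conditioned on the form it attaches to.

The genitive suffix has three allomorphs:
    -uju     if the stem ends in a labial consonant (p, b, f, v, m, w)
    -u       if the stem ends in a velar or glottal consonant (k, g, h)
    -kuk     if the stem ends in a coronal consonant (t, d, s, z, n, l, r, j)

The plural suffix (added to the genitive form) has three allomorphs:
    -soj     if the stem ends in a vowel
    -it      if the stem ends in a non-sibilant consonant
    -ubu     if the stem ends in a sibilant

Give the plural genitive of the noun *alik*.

The final consonant of *alik* is /k/, which is velar/glottal, so the genitive suffix is -u, giving *aliku*.
The final sound of the genitive form *aliku* is /u/, which is a vowel, so the plural suffix is -soj, giving *alikusoj*.

alikusoj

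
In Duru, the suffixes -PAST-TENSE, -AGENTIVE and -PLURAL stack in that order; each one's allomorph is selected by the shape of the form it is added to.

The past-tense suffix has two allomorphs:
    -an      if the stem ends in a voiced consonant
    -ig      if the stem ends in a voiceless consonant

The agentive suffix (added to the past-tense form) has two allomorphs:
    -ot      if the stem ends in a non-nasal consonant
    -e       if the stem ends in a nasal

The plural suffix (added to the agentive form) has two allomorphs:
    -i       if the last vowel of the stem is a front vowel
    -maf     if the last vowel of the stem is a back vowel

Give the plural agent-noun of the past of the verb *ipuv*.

ipuvanei

*ipuv*: final consonant = /v/, voiced → -an → *ipuvan*.
The past-tense form *ipuvan*: final consonant = /n/, a nasal → -e → *ipuvane*.
The agentive form *ipuvane* — last vowel /e/ (a front vowel) → -i → *ipuvanei*.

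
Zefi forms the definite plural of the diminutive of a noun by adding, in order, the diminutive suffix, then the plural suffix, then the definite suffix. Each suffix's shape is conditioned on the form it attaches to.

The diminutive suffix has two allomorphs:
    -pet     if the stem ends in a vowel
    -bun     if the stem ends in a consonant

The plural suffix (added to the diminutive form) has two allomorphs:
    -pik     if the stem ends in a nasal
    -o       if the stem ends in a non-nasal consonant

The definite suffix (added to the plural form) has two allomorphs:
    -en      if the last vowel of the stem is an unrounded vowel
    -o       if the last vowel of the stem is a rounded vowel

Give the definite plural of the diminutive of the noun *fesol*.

Since the final sound of *fesol* is /l/ (a consonant), it takes -bun, giving *fesolbun*.
The diminutive form *fesolbun* — final consonant /n/ (a nasal) → -pik → *fesolbunpik*.
The plural form *fesolbunpik* — last vowel /i/ (an unrounded vowel) → -en → *fesolbunpiken*.

fesolbunpiken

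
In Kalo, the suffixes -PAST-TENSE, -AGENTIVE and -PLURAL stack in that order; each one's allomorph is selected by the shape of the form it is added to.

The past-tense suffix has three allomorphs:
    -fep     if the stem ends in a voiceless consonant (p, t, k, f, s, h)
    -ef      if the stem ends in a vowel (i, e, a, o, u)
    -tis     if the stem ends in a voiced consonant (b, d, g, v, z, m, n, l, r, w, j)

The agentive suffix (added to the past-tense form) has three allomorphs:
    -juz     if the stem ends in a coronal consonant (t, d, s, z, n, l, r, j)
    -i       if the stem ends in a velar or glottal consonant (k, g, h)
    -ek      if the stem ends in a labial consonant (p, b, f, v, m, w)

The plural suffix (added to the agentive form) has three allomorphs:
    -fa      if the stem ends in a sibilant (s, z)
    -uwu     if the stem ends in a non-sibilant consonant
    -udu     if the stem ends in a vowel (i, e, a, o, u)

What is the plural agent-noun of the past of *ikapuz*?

ikapuztisjuzfa

Since the final sound of *ikapuz* is /z/ (a voiced consonant), it takes -tis, giving *ikapuztis*.
Since the final consonant of the past-tense form *ikapuztis* is /s/ (coronal), it takes -juz, giving *ikapuztisjuz*.
The agentive form *ikapuztisjuz*: final sound = /z/, a sibilant → -fa → *ikapuztisjuzfa*.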